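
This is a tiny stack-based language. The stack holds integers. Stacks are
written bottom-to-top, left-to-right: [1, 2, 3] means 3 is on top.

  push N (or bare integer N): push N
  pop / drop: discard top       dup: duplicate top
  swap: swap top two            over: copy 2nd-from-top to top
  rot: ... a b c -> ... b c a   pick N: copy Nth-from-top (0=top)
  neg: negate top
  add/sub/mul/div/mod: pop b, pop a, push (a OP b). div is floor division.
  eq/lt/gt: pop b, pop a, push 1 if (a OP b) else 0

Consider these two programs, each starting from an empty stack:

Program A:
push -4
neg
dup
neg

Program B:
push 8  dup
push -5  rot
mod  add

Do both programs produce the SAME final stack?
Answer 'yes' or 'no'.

Program A trace:
  After 'push -4': [-4]
  After 'neg': [4]
  After 'dup': [4, 4]
  After 'neg': [4, -4]
Program A final stack: [4, -4]

Program B trace:
  After 'push 8': [8]
  After 'dup': [8, 8]
  After 'push -5': [8, 8, -5]
  After 'rot': [8, -5, 8]
  After 'mod': [8, 3]
  After 'add': [11]
Program B final stack: [11]
Same: no

Answer: no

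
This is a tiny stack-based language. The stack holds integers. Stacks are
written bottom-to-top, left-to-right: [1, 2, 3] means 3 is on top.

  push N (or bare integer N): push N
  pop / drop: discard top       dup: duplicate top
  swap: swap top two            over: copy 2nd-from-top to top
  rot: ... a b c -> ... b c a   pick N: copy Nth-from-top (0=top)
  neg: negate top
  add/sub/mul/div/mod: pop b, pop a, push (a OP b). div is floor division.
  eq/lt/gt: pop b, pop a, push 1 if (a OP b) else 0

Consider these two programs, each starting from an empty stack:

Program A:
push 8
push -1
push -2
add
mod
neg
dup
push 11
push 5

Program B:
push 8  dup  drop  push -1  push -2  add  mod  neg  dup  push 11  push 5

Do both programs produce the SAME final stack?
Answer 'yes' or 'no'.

Answer: yes

Derivation:
Program A trace:
  After 'push 8': [8]
  After 'push -1': [8, -1]
  After 'push -2': [8, -1, -2]
  After 'add': [8, -3]
  After 'mod': [-1]
  After 'neg': [1]
  After 'dup': [1, 1]
  After 'push 11': [1, 1, 11]
  After 'push 5': [1, 1, 11, 5]
Program A final stack: [1, 1, 11, 5]

Program B trace:
  After 'push 8': [8]
  After 'dup': [8, 8]
  After 'drop': [8]
  After 'push -1': [8, -1]
  After 'push -2': [8, -1, -2]
  After 'add': [8, -3]
  After 'mod': [-1]
  After 'neg': [1]
  After 'dup': [1, 1]
  After 'push 11': [1, 1, 11]
  After 'push 5': [1, 1, 11, 5]
Program B final stack: [1, 1, 11, 5]
Same: yes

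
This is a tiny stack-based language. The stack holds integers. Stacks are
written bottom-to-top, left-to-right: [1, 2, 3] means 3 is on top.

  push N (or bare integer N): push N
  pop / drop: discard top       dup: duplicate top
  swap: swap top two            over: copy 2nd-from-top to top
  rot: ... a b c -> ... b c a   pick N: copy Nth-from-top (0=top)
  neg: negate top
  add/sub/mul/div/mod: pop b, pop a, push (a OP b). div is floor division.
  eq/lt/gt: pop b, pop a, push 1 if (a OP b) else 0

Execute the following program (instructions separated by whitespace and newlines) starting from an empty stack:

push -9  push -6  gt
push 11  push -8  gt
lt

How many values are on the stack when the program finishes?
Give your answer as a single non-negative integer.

Answer: 1

Derivation:
After 'push -9': stack = [-9] (depth 1)
After 'push -6': stack = [-9, -6] (depth 2)
After 'gt': stack = [0] (depth 1)
After 'push 11': stack = [0, 11] (depth 2)
After 'push -8': stack = [0, 11, -8] (depth 3)
After 'gt': stack = [0, 1] (depth 2)
After 'lt': stack = [1] (depth 1)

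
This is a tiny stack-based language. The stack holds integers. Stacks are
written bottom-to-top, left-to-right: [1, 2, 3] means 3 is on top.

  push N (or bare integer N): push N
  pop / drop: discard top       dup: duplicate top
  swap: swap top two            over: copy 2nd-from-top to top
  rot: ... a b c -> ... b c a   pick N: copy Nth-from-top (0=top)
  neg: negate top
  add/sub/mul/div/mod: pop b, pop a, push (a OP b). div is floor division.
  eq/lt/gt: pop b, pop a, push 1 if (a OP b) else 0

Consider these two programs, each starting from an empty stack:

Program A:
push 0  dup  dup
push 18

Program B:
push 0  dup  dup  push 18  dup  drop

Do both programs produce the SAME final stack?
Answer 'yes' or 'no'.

Program A trace:
  After 'push 0': [0]
  After 'dup': [0, 0]
  After 'dup': [0, 0, 0]
  After 'push 18': [0, 0, 0, 18]
Program A final stack: [0, 0, 0, 18]

Program B trace:
  After 'push 0': [0]
  After 'dup': [0, 0]
  After 'dup': [0, 0, 0]
  After 'push 18': [0, 0, 0, 18]
  After 'dup': [0, 0, 0, 18, 18]
  After 'drop': [0, 0, 0, 18]
Program B final stack: [0, 0, 0, 18]
Same: yes

Answer: yes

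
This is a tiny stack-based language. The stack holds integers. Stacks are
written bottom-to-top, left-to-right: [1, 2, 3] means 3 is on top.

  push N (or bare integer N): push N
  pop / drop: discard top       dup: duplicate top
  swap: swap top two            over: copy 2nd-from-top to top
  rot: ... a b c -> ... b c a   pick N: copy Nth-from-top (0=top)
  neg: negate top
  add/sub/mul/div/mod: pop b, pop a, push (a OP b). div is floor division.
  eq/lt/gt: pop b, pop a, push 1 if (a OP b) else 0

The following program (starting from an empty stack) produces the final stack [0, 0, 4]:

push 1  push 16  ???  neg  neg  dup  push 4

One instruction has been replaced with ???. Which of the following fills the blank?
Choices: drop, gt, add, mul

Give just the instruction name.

Stack before ???: [1, 16]
Stack after ???:  [0]
Checking each choice:
  drop: produces [1, 1, 4]
  gt: MATCH
  add: produces [17, 17, 4]
  mul: produces [16, 16, 4]


Answer: gt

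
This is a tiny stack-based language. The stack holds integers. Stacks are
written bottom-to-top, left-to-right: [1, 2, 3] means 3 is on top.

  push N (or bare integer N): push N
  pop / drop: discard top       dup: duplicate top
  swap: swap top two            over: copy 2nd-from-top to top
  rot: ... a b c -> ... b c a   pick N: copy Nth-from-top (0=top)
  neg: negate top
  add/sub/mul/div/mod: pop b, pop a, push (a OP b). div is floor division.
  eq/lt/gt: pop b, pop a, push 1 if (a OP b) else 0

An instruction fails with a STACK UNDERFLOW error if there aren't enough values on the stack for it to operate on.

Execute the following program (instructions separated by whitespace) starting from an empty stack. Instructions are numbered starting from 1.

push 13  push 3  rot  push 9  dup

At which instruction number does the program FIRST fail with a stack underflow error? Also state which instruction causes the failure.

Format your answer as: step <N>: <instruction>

Step 1 ('push 13'): stack = [13], depth = 1
Step 2 ('push 3'): stack = [13, 3], depth = 2
Step 3 ('rot'): needs 3 value(s) but depth is 2 — STACK UNDERFLOW

Answer: step 3: rot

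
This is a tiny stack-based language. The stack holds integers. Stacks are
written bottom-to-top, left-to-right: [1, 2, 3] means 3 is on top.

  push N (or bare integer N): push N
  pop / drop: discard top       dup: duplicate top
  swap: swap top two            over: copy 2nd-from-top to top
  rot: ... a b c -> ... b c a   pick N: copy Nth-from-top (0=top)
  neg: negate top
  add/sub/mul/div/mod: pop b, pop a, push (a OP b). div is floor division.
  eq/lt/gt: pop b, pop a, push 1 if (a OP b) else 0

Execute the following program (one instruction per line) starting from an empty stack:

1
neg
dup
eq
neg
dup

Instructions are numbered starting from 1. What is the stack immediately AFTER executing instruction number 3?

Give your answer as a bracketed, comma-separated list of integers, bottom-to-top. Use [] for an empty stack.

Step 1 ('1'): [1]
Step 2 ('neg'): [-1]
Step 3 ('dup'): [-1, -1]

Answer: [-1, -1]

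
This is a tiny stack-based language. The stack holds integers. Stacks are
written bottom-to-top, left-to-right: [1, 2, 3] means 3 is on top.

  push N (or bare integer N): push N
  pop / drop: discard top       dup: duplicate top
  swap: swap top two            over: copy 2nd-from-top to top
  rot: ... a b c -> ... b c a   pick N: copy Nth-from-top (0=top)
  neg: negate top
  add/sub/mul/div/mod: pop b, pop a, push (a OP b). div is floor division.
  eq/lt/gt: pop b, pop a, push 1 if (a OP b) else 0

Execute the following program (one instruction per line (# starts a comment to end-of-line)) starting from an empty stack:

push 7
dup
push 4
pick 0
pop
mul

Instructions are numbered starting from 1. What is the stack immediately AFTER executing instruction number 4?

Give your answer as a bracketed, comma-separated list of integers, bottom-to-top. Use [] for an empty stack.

Step 1 ('push 7'): [7]
Step 2 ('dup'): [7, 7]
Step 3 ('push 4'): [7, 7, 4]
Step 4 ('pick 0'): [7, 7, 4, 4]

Answer: [7, 7, 4, 4]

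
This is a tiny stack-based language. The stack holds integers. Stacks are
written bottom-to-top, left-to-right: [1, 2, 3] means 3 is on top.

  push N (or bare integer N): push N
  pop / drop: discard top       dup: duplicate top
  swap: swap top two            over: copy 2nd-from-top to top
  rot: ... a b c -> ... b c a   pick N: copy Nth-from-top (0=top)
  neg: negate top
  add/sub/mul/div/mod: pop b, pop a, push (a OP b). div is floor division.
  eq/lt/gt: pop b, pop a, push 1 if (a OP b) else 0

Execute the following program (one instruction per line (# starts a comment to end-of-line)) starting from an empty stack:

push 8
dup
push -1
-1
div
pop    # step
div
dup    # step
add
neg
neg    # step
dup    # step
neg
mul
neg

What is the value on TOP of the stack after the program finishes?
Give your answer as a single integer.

Answer: 4

Derivation:
After 'push 8': [8]
After 'dup': [8, 8]
After 'push -1': [8, 8, -1]
After 'push -1': [8, 8, -1, -1]
After 'div': [8, 8, 1]
After 'pop': [8, 8]
After 'div': [1]
After 'dup': [1, 1]
After 'add': [2]
After 'neg': [-2]
After 'neg': [2]
After 'dup': [2, 2]
After 'neg': [2, -2]
After 'mul': [-4]
After 'neg': [4]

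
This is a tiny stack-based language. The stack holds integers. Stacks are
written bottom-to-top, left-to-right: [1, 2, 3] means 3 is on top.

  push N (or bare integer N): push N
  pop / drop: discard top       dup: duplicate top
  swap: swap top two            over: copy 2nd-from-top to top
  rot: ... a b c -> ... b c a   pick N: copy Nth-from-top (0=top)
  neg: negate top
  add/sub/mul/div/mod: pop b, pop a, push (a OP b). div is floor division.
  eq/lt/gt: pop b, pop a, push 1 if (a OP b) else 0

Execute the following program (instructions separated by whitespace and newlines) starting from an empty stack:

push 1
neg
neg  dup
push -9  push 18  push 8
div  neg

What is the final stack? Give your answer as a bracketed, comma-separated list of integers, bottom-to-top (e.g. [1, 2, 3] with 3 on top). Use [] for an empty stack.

After 'push 1': [1]
After 'neg': [-1]
After 'neg': [1]
After 'dup': [1, 1]
After 'push -9': [1, 1, -9]
After 'push 18': [1, 1, -9, 18]
After 'push 8': [1, 1, -9, 18, 8]
After 'div': [1, 1, -9, 2]
After 'neg': [1, 1, -9, -2]

Answer: [1, 1, -9, -2]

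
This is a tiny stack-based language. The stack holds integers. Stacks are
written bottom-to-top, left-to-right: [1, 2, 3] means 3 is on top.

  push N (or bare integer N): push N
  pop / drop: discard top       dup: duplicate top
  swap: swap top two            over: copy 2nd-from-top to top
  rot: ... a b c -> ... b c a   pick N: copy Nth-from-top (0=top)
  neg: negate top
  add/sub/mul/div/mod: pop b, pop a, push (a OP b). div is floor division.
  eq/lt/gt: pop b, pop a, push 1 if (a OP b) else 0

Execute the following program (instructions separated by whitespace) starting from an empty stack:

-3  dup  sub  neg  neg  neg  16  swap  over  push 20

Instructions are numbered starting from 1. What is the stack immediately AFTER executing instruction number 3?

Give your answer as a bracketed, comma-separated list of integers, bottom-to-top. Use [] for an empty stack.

Answer: [0]

Derivation:
Step 1 ('-3'): [-3]
Step 2 ('dup'): [-3, -3]
Step 3 ('sub'): [0]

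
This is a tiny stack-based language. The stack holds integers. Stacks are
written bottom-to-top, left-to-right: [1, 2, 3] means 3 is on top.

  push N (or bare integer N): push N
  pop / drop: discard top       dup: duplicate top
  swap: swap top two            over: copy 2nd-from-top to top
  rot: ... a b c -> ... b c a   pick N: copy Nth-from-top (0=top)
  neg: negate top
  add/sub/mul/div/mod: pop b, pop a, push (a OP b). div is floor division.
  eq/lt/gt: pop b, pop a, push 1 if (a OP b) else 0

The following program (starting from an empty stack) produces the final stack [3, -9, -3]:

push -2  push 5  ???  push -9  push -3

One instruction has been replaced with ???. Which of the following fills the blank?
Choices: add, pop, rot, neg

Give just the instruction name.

Stack before ???: [-2, 5]
Stack after ???:  [3]
Checking each choice:
  add: MATCH
  pop: produces [-2, -9, -3]
  rot: stack underflow (need 3, have 2)
  neg: produces [-2, -5, -9, -3]


Answer: add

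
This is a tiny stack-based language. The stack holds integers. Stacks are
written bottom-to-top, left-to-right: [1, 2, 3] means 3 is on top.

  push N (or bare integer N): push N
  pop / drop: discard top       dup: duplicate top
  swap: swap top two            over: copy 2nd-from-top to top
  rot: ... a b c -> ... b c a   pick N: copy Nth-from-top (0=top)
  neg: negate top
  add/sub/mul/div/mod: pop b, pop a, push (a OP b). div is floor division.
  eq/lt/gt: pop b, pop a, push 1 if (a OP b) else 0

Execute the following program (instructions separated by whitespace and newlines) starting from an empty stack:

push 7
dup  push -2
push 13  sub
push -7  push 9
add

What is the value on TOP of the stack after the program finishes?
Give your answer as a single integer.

Answer: 2

Derivation:
After 'push 7': [7]
After 'dup': [7, 7]
After 'push -2': [7, 7, -2]
After 'push 13': [7, 7, -2, 13]
After 'sub': [7, 7, -15]
After 'push -7': [7, 7, -15, -7]
After 'push 9': [7, 7, -15, -7, 9]
After 'add': [7, 7, -15, 2]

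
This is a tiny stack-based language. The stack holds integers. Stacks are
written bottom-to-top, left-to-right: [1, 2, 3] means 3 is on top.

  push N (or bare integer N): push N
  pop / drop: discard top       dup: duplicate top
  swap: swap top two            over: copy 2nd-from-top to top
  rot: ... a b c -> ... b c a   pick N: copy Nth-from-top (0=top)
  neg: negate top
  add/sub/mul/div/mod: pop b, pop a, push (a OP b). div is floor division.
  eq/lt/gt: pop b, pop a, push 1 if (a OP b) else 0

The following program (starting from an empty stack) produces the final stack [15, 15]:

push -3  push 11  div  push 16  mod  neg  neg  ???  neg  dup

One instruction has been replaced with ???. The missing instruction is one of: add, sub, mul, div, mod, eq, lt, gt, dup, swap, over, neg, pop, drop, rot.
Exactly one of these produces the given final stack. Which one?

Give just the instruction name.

Stack before ???: [15]
Stack after ???:  [-15]
The instruction that transforms [15] -> [-15] is: neg

Answer: neg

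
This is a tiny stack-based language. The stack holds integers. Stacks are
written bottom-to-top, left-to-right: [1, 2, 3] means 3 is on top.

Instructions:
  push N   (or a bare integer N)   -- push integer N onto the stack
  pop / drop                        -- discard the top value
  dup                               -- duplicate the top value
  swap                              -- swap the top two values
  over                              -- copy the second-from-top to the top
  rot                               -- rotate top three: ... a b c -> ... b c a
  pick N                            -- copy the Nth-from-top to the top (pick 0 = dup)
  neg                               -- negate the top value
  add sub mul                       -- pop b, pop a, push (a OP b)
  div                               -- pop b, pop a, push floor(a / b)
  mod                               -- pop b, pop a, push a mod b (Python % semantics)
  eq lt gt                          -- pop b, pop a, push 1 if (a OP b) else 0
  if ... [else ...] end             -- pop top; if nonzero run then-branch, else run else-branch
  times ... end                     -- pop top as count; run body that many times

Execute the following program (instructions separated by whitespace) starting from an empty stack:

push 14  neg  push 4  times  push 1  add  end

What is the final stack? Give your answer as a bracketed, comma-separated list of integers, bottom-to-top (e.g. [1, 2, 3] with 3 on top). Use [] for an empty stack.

After 'push 14': [14]
After 'neg': [-14]
After 'push 4': [-14, 4]
After 'times': [-14]
After 'push 1': [-14, 1]
After 'add': [-13]
After 'push 1': [-13, 1]
After 'add': [-12]
After 'push 1': [-12, 1]
After 'add': [-11]
After 'push 1': [-11, 1]
After 'add': [-10]

Answer: [-10]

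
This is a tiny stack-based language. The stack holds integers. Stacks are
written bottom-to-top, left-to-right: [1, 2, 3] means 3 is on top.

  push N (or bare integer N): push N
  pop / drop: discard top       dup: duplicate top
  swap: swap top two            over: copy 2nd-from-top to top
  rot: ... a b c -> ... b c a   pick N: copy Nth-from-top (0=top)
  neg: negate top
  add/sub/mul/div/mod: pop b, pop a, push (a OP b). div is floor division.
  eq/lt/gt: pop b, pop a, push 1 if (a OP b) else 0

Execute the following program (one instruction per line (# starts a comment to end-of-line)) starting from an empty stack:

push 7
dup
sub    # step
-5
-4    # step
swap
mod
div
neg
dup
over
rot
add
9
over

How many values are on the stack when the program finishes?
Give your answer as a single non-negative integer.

Answer: 4

Derivation:
After 'push 7': stack = [7] (depth 1)
After 'dup': stack = [7, 7] (depth 2)
After 'sub': stack = [0] (depth 1)
After 'push -5': stack = [0, -5] (depth 2)
After 'push -4': stack = [0, -5, -4] (depth 3)
After 'swap': stack = [0, -4, -5] (depth 3)
After 'mod': stack = [0, -4] (depth 2)
After 'div': stack = [0] (depth 1)
After 'neg': stack = [0] (depth 1)
After 'dup': stack = [0, 0] (depth 2)
After 'over': stack = [0, 0, 0] (depth 3)
After 'rot': stack = [0, 0, 0] (depth 3)
After 'add': stack = [0, 0] (depth 2)
After 'push 9': stack = [0, 0, 9] (depth 3)
After 'over': stack = [0, 0, 9, 0] (depth 4)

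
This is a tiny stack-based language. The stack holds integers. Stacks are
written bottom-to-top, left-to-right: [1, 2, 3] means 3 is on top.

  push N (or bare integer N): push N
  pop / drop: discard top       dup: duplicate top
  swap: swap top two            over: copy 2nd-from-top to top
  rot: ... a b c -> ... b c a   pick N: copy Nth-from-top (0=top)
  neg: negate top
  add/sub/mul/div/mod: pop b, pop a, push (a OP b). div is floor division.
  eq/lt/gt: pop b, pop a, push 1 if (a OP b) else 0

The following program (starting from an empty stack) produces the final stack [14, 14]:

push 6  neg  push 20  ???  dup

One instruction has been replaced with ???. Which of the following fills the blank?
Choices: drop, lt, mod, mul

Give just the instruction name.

Answer: mod

Derivation:
Stack before ???: [-6, 20]
Stack after ???:  [14]
Checking each choice:
  drop: produces [-6, -6]
  lt: produces [1, 1]
  mod: MATCH
  mul: produces [-120, -120]


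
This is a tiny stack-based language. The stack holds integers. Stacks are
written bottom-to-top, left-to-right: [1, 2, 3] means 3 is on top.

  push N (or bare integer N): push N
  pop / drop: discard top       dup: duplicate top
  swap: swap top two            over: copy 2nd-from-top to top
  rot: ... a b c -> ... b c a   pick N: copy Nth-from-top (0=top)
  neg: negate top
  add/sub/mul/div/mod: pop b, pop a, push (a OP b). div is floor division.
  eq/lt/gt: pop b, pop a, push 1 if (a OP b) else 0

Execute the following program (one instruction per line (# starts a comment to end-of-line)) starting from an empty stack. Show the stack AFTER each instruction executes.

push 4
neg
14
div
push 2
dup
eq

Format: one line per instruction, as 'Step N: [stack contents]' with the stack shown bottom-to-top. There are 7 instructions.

Step 1: [4]
Step 2: [-4]
Step 3: [-4, 14]
Step 4: [-1]
Step 5: [-1, 2]
Step 6: [-1, 2, 2]
Step 7: [-1, 1]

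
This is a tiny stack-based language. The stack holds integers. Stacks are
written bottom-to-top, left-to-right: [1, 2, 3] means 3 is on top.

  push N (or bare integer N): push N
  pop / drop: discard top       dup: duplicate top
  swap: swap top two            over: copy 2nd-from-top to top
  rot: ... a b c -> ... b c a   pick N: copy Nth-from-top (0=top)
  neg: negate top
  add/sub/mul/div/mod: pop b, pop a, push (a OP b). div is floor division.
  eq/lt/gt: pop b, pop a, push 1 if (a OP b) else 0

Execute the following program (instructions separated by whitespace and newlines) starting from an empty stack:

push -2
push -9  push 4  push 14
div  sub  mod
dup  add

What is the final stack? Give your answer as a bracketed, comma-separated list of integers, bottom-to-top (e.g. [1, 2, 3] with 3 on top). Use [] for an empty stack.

Answer: [-4]

Derivation:
After 'push -2': [-2]
After 'push -9': [-2, -9]
After 'push 4': [-2, -9, 4]
After 'push 14': [-2, -9, 4, 14]
After 'div': [-2, -9, 0]
After 'sub': [-2, -9]
After 'mod': [-2]
After 'dup': [-2, -2]
After 'add': [-4]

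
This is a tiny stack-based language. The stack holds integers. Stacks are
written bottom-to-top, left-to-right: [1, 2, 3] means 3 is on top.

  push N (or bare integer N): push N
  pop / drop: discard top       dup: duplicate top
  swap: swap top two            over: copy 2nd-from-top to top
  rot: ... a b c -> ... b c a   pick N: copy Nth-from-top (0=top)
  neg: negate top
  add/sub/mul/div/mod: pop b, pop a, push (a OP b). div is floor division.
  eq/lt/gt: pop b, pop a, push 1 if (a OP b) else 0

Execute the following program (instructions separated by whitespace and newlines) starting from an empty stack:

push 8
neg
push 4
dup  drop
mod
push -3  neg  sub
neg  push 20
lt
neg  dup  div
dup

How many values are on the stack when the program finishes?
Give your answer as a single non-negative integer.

Answer: 2

Derivation:
After 'push 8': stack = [8] (depth 1)
After 'neg': stack = [-8] (depth 1)
After 'push 4': stack = [-8, 4] (depth 2)
After 'dup': stack = [-8, 4, 4] (depth 3)
After 'drop': stack = [-8, 4] (depth 2)
After 'mod': stack = [0] (depth 1)
After 'push -3': stack = [0, -3] (depth 2)
After 'neg': stack = [0, 3] (depth 2)
After 'sub': stack = [-3] (depth 1)
After 'neg': stack = [3] (depth 1)
After 'push 20': stack = [3, 20] (depth 2)
After 'lt': stack = [1] (depth 1)
After 'neg': stack = [-1] (depth 1)
After 'dup': stack = [-1, -1] (depth 2)
After 'div': stack = [1] (depth 1)
After 'dup': stack = [1, 1] (depth 2)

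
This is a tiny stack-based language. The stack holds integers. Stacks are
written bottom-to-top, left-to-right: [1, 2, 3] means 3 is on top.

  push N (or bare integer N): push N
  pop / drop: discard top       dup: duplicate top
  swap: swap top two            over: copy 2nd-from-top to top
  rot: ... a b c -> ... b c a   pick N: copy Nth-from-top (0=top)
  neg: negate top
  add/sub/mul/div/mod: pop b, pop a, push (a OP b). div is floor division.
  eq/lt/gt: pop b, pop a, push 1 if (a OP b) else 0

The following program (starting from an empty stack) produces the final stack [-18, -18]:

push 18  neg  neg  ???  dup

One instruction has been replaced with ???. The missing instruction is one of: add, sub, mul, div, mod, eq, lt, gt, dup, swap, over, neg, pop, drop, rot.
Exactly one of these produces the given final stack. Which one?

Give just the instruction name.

Stack before ???: [18]
Stack after ???:  [-18]
The instruction that transforms [18] -> [-18] is: neg

Answer: neg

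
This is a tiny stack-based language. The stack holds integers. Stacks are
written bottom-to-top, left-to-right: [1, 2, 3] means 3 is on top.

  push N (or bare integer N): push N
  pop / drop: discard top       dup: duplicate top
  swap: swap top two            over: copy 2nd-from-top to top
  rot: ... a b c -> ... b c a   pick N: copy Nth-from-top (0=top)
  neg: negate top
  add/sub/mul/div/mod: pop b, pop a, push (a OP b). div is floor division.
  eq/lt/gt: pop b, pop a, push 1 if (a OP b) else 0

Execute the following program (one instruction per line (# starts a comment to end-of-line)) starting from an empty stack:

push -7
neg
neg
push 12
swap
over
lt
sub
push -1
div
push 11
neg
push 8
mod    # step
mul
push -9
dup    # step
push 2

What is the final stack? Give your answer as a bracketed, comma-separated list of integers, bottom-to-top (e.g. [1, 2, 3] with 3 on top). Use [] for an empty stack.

Answer: [-55, -9, -9, 2]

Derivation:
After 'push -7': [-7]
After 'neg': [7]
After 'neg': [-7]
After 'push 12': [-7, 12]
After 'swap': [12, -7]
After 'over': [12, -7, 12]
After 'lt': [12, 1]
After 'sub': [11]
After 'push -1': [11, -1]
After 'div': [-11]
After 'push 11': [-11, 11]
After 'neg': [-11, -11]
After 'push 8': [-11, -11, 8]
After 'mod': [-11, 5]
After 'mul': [-55]
After 'push -9': [-55, -9]
After 'dup': [-55, -9, -9]
After 'push 2': [-55, -9, -9, 2]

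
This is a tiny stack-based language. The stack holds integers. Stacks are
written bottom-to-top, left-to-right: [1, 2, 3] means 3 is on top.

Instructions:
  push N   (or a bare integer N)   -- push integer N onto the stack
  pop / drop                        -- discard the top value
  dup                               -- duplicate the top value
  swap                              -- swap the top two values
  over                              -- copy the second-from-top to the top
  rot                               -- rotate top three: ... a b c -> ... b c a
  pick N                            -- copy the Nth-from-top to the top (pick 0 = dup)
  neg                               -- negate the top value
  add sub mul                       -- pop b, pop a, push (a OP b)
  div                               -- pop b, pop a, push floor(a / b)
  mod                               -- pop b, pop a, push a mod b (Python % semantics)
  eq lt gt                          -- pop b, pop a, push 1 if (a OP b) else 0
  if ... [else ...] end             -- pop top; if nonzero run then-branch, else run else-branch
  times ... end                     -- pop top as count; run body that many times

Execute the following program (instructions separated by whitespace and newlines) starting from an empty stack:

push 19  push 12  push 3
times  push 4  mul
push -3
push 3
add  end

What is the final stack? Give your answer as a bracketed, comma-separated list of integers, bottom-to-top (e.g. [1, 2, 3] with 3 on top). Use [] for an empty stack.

After 'push 19': [19]
After 'push 12': [19, 12]
After 'push 3': [19, 12, 3]
After 'times': [19, 12]
After 'push 4': [19, 12, 4]
After 'mul': [19, 48]
After 'push -3': [19, 48, -3]
After 'push 3': [19, 48, -3, 3]
After 'add': [19, 48, 0]
After 'push 4': [19, 48, 0, 4]
After 'mul': [19, 48, 0]
After 'push -3': [19, 48, 0, -3]
After 'push 3': [19, 48, 0, -3, 3]
After 'add': [19, 48, 0, 0]
After 'push 4': [19, 48, 0, 0, 4]
After 'mul': [19, 48, 0, 0]
After 'push -3': [19, 48, 0, 0, -3]
After 'push 3': [19, 48, 0, 0, -3, 3]
After 'add': [19, 48, 0, 0, 0]

Answer: [19, 48, 0, 0, 0]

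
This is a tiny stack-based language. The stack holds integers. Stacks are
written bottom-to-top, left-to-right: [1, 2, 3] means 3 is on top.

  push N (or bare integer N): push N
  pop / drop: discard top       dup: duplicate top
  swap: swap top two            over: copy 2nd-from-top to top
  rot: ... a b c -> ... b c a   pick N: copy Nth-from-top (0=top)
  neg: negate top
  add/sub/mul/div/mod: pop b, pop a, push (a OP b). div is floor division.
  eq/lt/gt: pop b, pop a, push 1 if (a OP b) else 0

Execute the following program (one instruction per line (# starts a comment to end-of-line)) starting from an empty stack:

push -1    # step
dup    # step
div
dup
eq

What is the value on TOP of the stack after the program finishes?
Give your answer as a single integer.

After 'push -1': [-1]
After 'dup': [-1, -1]
After 'div': [1]
After 'dup': [1, 1]
After 'eq': [1]

Answer: 1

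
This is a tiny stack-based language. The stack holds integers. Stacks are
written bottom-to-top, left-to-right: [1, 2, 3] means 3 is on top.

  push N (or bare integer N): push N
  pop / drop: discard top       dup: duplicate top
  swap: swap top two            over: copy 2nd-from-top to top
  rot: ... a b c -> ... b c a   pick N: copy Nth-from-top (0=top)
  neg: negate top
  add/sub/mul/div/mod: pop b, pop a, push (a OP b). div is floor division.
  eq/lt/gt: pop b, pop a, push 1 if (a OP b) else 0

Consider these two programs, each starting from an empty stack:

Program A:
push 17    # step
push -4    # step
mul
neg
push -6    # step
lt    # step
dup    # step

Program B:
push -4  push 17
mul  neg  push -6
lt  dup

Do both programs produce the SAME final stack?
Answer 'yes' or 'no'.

Answer: yes

Derivation:
Program A trace:
  After 'push 17': [17]
  After 'push -4': [17, -4]
  After 'mul': [-68]
  After 'neg': [68]
  After 'push -6': [68, -6]
  After 'lt': [0]
  After 'dup': [0, 0]
Program A final stack: [0, 0]

Program B trace:
  After 'push -4': [-4]
  After 'push 17': [-4, 17]
  After 'mul': [-68]
  After 'neg': [68]
  After 'push -6': [68, -6]
  After 'lt': [0]
  After 'dup': [0, 0]
Program B final stack: [0, 0]
Same: yes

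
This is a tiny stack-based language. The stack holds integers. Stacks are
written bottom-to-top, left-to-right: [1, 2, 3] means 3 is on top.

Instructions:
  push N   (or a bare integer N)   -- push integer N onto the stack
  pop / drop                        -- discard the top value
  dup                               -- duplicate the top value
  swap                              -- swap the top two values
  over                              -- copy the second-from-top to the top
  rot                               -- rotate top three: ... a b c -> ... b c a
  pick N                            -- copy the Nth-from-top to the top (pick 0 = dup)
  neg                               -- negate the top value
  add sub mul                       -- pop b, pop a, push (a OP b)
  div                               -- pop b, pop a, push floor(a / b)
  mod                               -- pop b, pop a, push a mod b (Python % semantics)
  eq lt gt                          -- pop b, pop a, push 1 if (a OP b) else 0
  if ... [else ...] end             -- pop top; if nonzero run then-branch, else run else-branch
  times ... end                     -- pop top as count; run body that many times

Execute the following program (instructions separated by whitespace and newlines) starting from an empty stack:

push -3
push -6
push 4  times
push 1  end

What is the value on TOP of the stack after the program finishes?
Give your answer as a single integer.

Answer: 1

Derivation:
After 'push -3': [-3]
After 'push -6': [-3, -6]
After 'push 4': [-3, -6, 4]
After 'times': [-3, -6]
After 'push 1': [-3, -6, 1]
After 'push 1': [-3, -6, 1, 1]
After 'push 1': [-3, -6, 1, 1, 1]
After 'push 1': [-3, -6, 1, 1, 1, 1]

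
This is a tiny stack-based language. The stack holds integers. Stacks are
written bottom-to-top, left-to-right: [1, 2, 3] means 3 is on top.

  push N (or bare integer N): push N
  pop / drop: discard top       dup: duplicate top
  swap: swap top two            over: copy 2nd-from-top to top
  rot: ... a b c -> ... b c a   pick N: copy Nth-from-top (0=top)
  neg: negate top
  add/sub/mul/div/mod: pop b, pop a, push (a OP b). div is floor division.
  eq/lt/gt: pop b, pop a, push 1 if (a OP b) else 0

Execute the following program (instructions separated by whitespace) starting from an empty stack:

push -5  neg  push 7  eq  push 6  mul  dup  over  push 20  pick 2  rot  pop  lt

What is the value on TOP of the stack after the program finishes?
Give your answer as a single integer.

Answer: 0

Derivation:
After 'push -5': [-5]
After 'neg': [5]
After 'push 7': [5, 7]
After 'eq': [0]
After 'push 6': [0, 6]
After 'mul': [0]
After 'dup': [0, 0]
After 'over': [0, 0, 0]
After 'push 20': [0, 0, 0, 20]
After 'pick 2': [0, 0, 0, 20, 0]
After 'rot': [0, 0, 20, 0, 0]
After 'pop': [0, 0, 20, 0]
After 'lt': [0, 0, 0]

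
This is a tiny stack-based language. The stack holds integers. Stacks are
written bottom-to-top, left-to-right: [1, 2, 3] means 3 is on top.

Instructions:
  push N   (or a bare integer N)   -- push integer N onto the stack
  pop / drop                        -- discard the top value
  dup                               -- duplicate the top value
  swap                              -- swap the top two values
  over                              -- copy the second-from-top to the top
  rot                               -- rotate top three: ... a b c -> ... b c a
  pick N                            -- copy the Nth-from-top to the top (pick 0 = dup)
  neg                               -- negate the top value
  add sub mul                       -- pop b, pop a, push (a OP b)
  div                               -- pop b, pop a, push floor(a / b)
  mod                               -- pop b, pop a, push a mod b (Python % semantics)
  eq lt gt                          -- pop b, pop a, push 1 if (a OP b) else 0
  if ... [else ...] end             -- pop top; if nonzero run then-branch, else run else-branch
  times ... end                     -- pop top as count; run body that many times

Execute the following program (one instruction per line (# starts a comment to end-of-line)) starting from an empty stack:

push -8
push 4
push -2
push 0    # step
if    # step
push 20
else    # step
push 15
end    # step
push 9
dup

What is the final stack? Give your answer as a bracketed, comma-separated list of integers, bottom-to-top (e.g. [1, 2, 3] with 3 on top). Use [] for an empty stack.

Answer: [-8, 4, -2, 15, 9, 9]

Derivation:
After 'push -8': [-8]
After 'push 4': [-8, 4]
After 'push -2': [-8, 4, -2]
After 'push 0': [-8, 4, -2, 0]
After 'if': [-8, 4, -2]
After 'push 15': [-8, 4, -2, 15]
After 'push 9': [-8, 4, -2, 15, 9]
After 'dup': [-8, 4, -2, 15, 9, 9]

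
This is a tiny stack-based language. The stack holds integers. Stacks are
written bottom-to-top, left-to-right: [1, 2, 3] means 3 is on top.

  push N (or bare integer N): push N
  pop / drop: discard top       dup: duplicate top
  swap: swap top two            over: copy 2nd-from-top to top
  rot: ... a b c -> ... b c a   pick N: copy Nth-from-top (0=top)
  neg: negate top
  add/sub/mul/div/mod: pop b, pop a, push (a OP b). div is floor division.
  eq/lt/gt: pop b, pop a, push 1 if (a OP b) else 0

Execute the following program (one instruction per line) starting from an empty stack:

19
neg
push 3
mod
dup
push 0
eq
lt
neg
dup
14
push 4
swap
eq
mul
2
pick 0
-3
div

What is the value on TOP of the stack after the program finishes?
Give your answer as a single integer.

Answer: -1

Derivation:
After 'push 19': [19]
After 'neg': [-19]
After 'push 3': [-19, 3]
After 'mod': [2]
After 'dup': [2, 2]
After 'push 0': [2, 2, 0]
After 'eq': [2, 0]
After 'lt': [0]
After 'neg': [0]
After 'dup': [0, 0]
After 'push 14': [0, 0, 14]
After 'push 4': [0, 0, 14, 4]
After 'swap': [0, 0, 4, 14]
After 'eq': [0, 0, 0]
After 'mul': [0, 0]
After 'push 2': [0, 0, 2]
After 'pick 0': [0, 0, 2, 2]
After 'push -3': [0, 0, 2, 2, -3]
After 'div': [0, 0, 2, -1]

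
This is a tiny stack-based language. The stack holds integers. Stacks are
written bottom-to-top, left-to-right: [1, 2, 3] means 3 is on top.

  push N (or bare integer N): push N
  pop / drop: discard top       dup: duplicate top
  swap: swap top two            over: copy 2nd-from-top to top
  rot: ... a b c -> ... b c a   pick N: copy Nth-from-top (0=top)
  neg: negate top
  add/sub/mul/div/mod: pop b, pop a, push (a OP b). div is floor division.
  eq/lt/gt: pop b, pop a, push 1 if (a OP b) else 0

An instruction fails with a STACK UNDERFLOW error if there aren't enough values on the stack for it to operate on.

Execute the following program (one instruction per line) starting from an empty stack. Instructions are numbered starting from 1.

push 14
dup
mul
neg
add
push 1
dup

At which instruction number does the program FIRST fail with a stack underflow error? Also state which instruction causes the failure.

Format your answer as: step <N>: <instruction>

Answer: step 5: add

Derivation:
Step 1 ('push 14'): stack = [14], depth = 1
Step 2 ('dup'): stack = [14, 14], depth = 2
Step 3 ('mul'): stack = [196], depth = 1
Step 4 ('neg'): stack = [-196], depth = 1
Step 5 ('add'): needs 2 value(s) but depth is 1 — STACK UNDERFLOW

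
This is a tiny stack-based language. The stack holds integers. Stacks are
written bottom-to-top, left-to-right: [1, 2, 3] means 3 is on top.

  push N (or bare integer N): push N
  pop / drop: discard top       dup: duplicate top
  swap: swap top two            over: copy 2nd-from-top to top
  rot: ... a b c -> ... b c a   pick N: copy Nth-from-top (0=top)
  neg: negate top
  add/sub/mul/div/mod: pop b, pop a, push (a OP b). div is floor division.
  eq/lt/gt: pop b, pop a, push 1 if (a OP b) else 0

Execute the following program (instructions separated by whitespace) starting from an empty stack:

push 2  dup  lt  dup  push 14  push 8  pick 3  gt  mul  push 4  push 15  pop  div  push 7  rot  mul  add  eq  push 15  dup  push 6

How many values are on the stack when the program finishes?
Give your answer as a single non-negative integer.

After 'push 2': stack = [2] (depth 1)
After 'dup': stack = [2, 2] (depth 2)
After 'lt': stack = [0] (depth 1)
After 'dup': stack = [0, 0] (depth 2)
After 'push 14': stack = [0, 0, 14] (depth 3)
After 'push 8': stack = [0, 0, 14, 8] (depth 4)
After 'pick 3': stack = [0, 0, 14, 8, 0] (depth 5)
After 'gt': stack = [0, 0, 14, 1] (depth 4)
After 'mul': stack = [0, 0, 14] (depth 3)
After 'push 4': stack = [0, 0, 14, 4] (depth 4)
  ...
After 'pop': stack = [0, 0, 14, 4] (depth 4)
After 'div': stack = [0, 0, 3] (depth 3)
After 'push 7': stack = [0, 0, 3, 7] (depth 4)
After 'rot': stack = [0, 3, 7, 0] (depth 4)
After 'mul': stack = [0, 3, 0] (depth 3)
After 'add': stack = [0, 3] (depth 2)
After 'eq': stack = [0] (depth 1)
After 'push 15': stack = [0, 15] (depth 2)
After 'dup': stack = [0, 15, 15] (depth 3)
After 'push 6': stack = [0, 15, 15, 6] (depth 4)

Answer: 4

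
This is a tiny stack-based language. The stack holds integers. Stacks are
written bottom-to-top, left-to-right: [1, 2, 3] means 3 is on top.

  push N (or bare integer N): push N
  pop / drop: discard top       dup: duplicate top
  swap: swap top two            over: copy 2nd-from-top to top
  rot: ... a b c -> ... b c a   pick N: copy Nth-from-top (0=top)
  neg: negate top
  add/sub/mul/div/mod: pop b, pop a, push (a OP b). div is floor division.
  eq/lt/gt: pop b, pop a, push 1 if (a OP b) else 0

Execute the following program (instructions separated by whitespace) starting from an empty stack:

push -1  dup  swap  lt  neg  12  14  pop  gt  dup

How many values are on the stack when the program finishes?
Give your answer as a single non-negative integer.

Answer: 2

Derivation:
After 'push -1': stack = [-1] (depth 1)
After 'dup': stack = [-1, -1] (depth 2)
After 'swap': stack = [-1, -1] (depth 2)
After 'lt': stack = [0] (depth 1)
After 'neg': stack = [0] (depth 1)
After 'push 12': stack = [0, 12] (depth 2)
After 'push 14': stack = [0, 12, 14] (depth 3)
After 'pop': stack = [0, 12] (depth 2)
After 'gt': stack = [0] (depth 1)
After 'dup': stack = [0, 0] (depth 2)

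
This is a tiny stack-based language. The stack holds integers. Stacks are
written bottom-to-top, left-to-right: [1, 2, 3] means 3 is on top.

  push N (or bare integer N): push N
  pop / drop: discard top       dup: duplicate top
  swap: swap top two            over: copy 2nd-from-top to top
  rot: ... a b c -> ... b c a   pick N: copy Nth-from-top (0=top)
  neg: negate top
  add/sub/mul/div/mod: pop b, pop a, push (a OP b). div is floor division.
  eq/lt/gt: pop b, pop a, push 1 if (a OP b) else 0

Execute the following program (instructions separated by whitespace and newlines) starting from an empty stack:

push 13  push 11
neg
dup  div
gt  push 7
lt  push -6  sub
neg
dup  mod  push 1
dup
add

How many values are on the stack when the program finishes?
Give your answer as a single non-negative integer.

After 'push 13': stack = [13] (depth 1)
After 'push 11': stack = [13, 11] (depth 2)
After 'neg': stack = [13, -11] (depth 2)
After 'dup': stack = [13, -11, -11] (depth 3)
After 'div': stack = [13, 1] (depth 2)
After 'gt': stack = [1] (depth 1)
After 'push 7': stack = [1, 7] (depth 2)
After 'lt': stack = [1] (depth 1)
After 'push -6': stack = [1, -6] (depth 2)
After 'sub': stack = [7] (depth 1)
After 'neg': stack = [-7] (depth 1)
After 'dup': stack = [-7, -7] (depth 2)
After 'mod': stack = [0] (depth 1)
After 'push 1': stack = [0, 1] (depth 2)
After 'dup': stack = [0, 1, 1] (depth 3)
After 'add': stack = [0, 2] (depth 2)

Answer: 2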